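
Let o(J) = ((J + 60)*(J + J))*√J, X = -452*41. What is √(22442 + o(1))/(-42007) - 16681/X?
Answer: 16681/18532 - 2*√5641/42007 ≈ 0.89654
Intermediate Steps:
X = -18532
o(J) = 2*J^(3/2)*(60 + J) (o(J) = ((60 + J)*(2*J))*√J = (2*J*(60 + J))*√J = 2*J^(3/2)*(60 + J))
√(22442 + o(1))/(-42007) - 16681/X = √(22442 + 2*1^(3/2)*(60 + 1))/(-42007) - 16681/(-18532) = √(22442 + 2*1*61)*(-1/42007) - 16681*(-1/18532) = √(22442 + 122)*(-1/42007) + 16681/18532 = √22564*(-1/42007) + 16681/18532 = (2*√5641)*(-1/42007) + 16681/18532 = -2*√5641/42007 + 16681/18532 = 16681/18532 - 2*√5641/42007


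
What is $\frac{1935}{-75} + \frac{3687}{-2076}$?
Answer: $- \frac{95413}{3460} \approx -27.576$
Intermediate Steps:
$\frac{1935}{-75} + \frac{3687}{-2076} = 1935 \left(- \frac{1}{75}\right) + 3687 \left(- \frac{1}{2076}\right) = - \frac{129}{5} - \frac{1229}{692} = - \frac{95413}{3460}$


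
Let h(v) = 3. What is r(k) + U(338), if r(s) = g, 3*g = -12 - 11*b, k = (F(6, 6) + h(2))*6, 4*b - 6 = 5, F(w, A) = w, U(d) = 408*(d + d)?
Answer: 3309527/12 ≈ 2.7579e+5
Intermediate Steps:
U(d) = 816*d (U(d) = 408*(2*d) = 816*d)
b = 11/4 (b = 3/2 + (1/4)*5 = 3/2 + 5/4 = 11/4 ≈ 2.7500)
k = 54 (k = (6 + 3)*6 = 9*6 = 54)
g = -169/12 (g = (-12 - 11*11/4)/3 = (-12 - 121/4)/3 = (1/3)*(-169/4) = -169/12 ≈ -14.083)
r(s) = -169/12
r(k) + U(338) = -169/12 + 816*338 = -169/12 + 275808 = 3309527/12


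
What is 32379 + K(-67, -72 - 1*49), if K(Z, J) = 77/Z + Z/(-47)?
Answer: 101962341/3149 ≈ 32379.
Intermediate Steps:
K(Z, J) = 77/Z - Z/47 (K(Z, J) = 77/Z + Z*(-1/47) = 77/Z - Z/47)
32379 + K(-67, -72 - 1*49) = 32379 + (77/(-67) - 1/47*(-67)) = 32379 + (77*(-1/67) + 67/47) = 32379 + (-77/67 + 67/47) = 32379 + 870/3149 = 101962341/3149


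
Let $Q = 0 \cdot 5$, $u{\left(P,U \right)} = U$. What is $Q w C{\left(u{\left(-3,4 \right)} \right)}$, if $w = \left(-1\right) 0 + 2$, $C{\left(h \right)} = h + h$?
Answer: $0$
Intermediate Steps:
$C{\left(h \right)} = 2 h$
$w = 2$ ($w = 0 + 2 = 2$)
$Q = 0$
$Q w C{\left(u{\left(-3,4 \right)} \right)} = 0 \cdot 2 \cdot 2 \cdot 4 = 0 \cdot 8 = 0$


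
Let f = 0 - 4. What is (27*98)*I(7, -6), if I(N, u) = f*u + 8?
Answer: 84672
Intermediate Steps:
f = -4
I(N, u) = 8 - 4*u (I(N, u) = -4*u + 8 = 8 - 4*u)
(27*98)*I(7, -6) = (27*98)*(8 - 4*(-6)) = 2646*(8 + 24) = 2646*32 = 84672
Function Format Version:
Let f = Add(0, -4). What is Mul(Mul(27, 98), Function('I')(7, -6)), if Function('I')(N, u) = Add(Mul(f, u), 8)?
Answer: 84672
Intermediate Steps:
f = -4
Function('I')(N, u) = Add(8, Mul(-4, u)) (Function('I')(N, u) = Add(Mul(-4, u), 8) = Add(8, Mul(-4, u)))
Mul(Mul(27, 98), Function('I')(7, -6)) = Mul(Mul(27, 98), Add(8, Mul(-4, -6))) = Mul(2646, Add(8, 24)) = Mul(2646, 32) = 84672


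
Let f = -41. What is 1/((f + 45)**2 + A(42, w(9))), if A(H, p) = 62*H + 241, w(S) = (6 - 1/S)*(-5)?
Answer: 1/2861 ≈ 0.00034953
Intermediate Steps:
w(S) = -30 + 5/S
A(H, p) = 241 + 62*H
1/((f + 45)**2 + A(42, w(9))) = 1/((-41 + 45)**2 + (241 + 62*42)) = 1/(4**2 + (241 + 2604)) = 1/(16 + 2845) = 1/2861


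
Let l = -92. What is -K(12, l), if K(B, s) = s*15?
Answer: 1380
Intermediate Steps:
K(B, s) = 15*s
-K(12, l) = -15*(-92) = -1*(-1380) = 1380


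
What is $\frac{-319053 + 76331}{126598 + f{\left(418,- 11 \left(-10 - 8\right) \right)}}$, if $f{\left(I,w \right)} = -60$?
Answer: $- \frac{121361}{63269} \approx -1.9182$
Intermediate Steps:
$\frac{-319053 + 76331}{126598 + f{\left(418,- 11 \left(-10 - 8\right) \right)}} = \frac{-319053 + 76331}{126598 - 60} = - \frac{242722}{126538} = \left(-242722\right) \frac{1}{126538} = - \frac{121361}{63269}$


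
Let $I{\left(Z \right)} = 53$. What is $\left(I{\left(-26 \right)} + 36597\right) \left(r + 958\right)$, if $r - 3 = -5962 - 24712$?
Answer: $-1088981450$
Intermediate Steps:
$r = -30671$ ($r = 3 - 30674 = -30671$)
$\left(I{\left(-26 \right)} + 36597\right) \left(r + 958\right) = \left(53 + 36597\right) \left(-30671 + 958\right) = 36650 \left(-29713\right) = -1088981450$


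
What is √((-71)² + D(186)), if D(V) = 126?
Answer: √5167 ≈ 71.882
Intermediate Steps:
√((-71)² + D(186)) = √((-71)² + 126) = √(5041 + 126) = √5167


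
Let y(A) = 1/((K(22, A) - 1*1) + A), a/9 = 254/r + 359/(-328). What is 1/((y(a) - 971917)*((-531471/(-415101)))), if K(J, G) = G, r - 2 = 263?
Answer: -20736647189/25804392501897343 ≈ -8.0361e-7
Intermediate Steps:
r = 265 (r = 2 + 263 = 265)
a = -106407/86920 (a = 9*(254/265 + 359/(-328)) = 9*(254*(1/265) + 359*(-1/328)) = 9*(254/265 - 359/328) = 9*(-11823/86920) = -106407/86920 ≈ -1.2242)
y(A) = 1/(-1 + 2*A) (y(A) = 1/((A - 1*1) + A) = 1/((A - 1) + A) = 1/((-1 + A) + A) = 1/(-1 + 2*A))
1/((y(a) - 971917)*((-531471/(-415101)))) = 1/((1/(-1 + 2*(-106407/86920)) - 971917)*((-531471/(-415101)))) = 1/((1/(-1 - 106407/43460) - 971917)*((-531471*(-1/415101)))) = 1/((1/(-149867/43460) - 971917)*(177157/138367)) = (138367/177157)/(-43460/149867 - 971917) = (138367/177157)/(-145658328499/149867) = -149867/145658328499*138367/177157 = -20736647189/25804392501897343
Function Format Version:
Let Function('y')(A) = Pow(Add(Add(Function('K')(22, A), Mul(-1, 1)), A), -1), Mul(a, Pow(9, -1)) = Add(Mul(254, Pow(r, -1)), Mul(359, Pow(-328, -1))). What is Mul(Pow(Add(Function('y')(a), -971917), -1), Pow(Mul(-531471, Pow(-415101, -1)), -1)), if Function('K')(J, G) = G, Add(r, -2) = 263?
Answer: Rational(-20736647189, 25804392501897343) ≈ -8.0361e-7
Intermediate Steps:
r = 265 (r = Add(2, 263) = 265)
a = Rational(-106407, 86920) (a = Mul(9, Add(Mul(254, Pow(265, -1)), Mul(359, Pow(-328, -1)))) = Mul(9, Add(Mul(254, Rational(1, 265)), Mul(359, Rational(-1, 328)))) = Mul(9, Add(Rational(254, 265), Rational(-359, 328))) = Mul(9, Rational(-11823, 86920)) = Rational(-106407, 86920) ≈ -1.2242)
Function('y')(A) = Pow(Add(-1, Mul(2, A)), -1) (Function('y')(A) = Pow(Add(Add(A, Mul(-1, 1)), A), -1) = Pow(Add(Add(A, -1), A), -1) = Pow(Add(Add(-1, A), A), -1) = Pow(Add(-1, Mul(2, A)), -1))
Mul(Pow(Add(Function('y')(a), -971917), -1), Pow(Mul(-531471, Pow(-415101, -1)), -1)) = Mul(Pow(Add(Pow(Add(-1, Mul(2, Rational(-106407, 86920))), -1), -971917), -1), Pow(Mul(-531471, Pow(-415101, -1)), -1)) = Mul(Pow(Add(Pow(Add(-1, Rational(-106407, 43460)), -1), -971917), -1), Pow(Mul(-531471, Rational(-1, 415101)), -1)) = Mul(Pow(Add(Pow(Rational(-149867, 43460), -1), -971917), -1), Pow(Rational(177157, 138367), -1)) = Mul(Pow(Add(Rational(-43460, 149867), -971917), -1), Rational(138367, 177157)) = Mul(Pow(Rational(-145658328499, 149867), -1), Rational(138367, 177157)) = Mul(Rational(-149867, 145658328499), Rational(138367, 177157)) = Rational(-20736647189, 25804392501897343)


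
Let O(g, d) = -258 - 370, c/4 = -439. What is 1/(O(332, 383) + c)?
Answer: -1/2384 ≈ -0.00041946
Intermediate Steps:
c = -1756 (c = 4*(-439) = -1756)
O(g, d) = -628
1/(O(332, 383) + c) = 1/(-628 - 1756) = 1/(-2384) = -1/2384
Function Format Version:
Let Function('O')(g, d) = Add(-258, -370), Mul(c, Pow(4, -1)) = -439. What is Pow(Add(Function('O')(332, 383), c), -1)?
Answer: Rational(-1, 2384) ≈ -0.00041946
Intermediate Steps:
c = -1756 (c = Mul(4, -439) = -1756)
Function('O')(g, d) = -628
Pow(Add(Function('O')(332, 383), c), -1) = Pow(Add(-628, -1756), -1) = Pow(-2384, -1) = Rational(-1, 2384)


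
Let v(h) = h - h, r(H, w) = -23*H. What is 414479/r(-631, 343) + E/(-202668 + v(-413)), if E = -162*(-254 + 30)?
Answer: 6956248519/245110057 ≈ 28.380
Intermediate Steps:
v(h) = 0
E = 36288 (E = -162*(-224) = 36288)
414479/r(-631, 343) + E/(-202668 + v(-413)) = 414479/((-23*(-631))) + 36288/(-202668 + 0) = 414479/14513 + 36288/(-202668) = 414479*(1/14513) + 36288*(-1/202668) = 414479/14513 - 3024/16889 = 6956248519/245110057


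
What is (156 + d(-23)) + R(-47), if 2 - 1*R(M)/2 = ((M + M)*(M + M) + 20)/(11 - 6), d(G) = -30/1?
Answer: -17062/5 ≈ -3412.4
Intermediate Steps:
d(G) = -30 (d(G) = -30*1 = -30)
R(M) = -4 - 8*M²/5 (R(M) = 4 - 2*((M + M)*(M + M) + 20)/(11 - 6) = 4 - 2*((2*M)*(2*M) + 20)/5 = 4 - 2*(4*M² + 20)/5 = 4 - 2*(20 + 4*M²)/5 = 4 - 2*(4 + 4*M²/5) = 4 + (-8 - 8*M²/5) = -4 - 8*M²/5)
(156 + d(-23)) + R(-47) = (156 - 30) + (-4 - 8/5*(-47)²) = 126 + (-4 - 8/5*2209) = 126 + (-4 - 17672/5) = 126 - 17692/5 = -17062/5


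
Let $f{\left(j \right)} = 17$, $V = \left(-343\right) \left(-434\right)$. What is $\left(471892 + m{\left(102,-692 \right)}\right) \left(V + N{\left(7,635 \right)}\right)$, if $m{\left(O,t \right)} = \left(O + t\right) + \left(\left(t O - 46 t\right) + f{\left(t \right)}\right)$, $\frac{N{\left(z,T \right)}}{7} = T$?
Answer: $66315549069$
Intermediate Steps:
$V = 148862$
$N{\left(z,T \right)} = 7 T$
$m{\left(O,t \right)} = 17 + O - 45 t + O t$ ($m{\left(O,t \right)} = \left(O + t\right) + \left(\left(t O - 46 t\right) + 17\right) = \left(O + t\right) + \left(\left(O t - 46 t\right) + 17\right) = \left(O + t\right) + \left(\left(- 46 t + O t\right) + 17\right) = \left(O + t\right) + \left(17 - 46 t + O t\right) = 17 + O - 45 t + O t$)
$\left(471892 + m{\left(102,-692 \right)}\right) \left(V + N{\left(7,635 \right)}\right) = \left(471892 + \left(17 + 102 - -31140 + 102 \left(-692\right)\right)\right) \left(148862 + 7 \cdot 635\right) = \left(471892 + \left(17 + 102 + 31140 - 70584\right)\right) \left(148862 + 4445\right) = \left(471892 - 39325\right) 153307 = 432567 \cdot 153307 = 66315549069$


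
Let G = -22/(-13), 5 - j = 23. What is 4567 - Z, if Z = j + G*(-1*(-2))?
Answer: 59561/13 ≈ 4581.6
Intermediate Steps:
j = -18 (j = 5 - 1*23 = 5 - 23 = -18)
G = 22/13 (G = -22*(-1/13) = 22/13 ≈ 1.6923)
Z = -190/13 (Z = -18 + 22*(-1*(-2))/13 = -18 + (22/13)*2 = -18 + 44/13 = -190/13 ≈ -14.615)
4567 - Z = 4567 - 1*(-190/13) = 4567 + 190/13 = 59561/13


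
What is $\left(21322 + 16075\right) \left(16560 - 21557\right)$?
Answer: $-186872809$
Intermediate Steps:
$\left(21322 + 16075\right) \left(16560 - 21557\right) = 37397 \left(-4997\right) = -186872809$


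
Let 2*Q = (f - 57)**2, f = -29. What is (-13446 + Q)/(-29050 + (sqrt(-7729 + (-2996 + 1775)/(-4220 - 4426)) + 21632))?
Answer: 18945393968/14419026649 + 9748*I*sqrt(530539782)/14419026649 ≈ 1.3139 + 0.015572*I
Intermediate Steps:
Q = 3698 (Q = (-29 - 57)**2/2 = (1/2)*(-86)**2 = (1/2)*7396 = 3698)
(-13446 + Q)/(-29050 + (sqrt(-7729 + (-2996 + 1775)/(-4220 - 4426)) + 21632)) = (-13446 + 3698)/(-29050 + (sqrt(-7729 + (-2996 + 1775)/(-4220 - 4426)) + 21632)) = -9748/(-29050 + (sqrt(-7729 - 1221/(-8646)) + 21632)) = -9748/(-29050 + (sqrt(-7729 - 1221*(-1/8646)) + 21632)) = -9748/(-29050 + (sqrt(-7729 + 37/262) + 21632)) = -9748/(-29050 + (sqrt(-2024961/262) + 21632)) = -9748/(-29050 + (I*sqrt(530539782)/262 + 21632)) = -9748/(-29050 + (21632 + I*sqrt(530539782)/262)) = -9748/(-7418 + I*sqrt(530539782)/262)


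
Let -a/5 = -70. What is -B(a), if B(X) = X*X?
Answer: -122500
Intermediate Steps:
a = 350 (a = -5*(-70) = 350)
B(X) = X²
-B(a) = -1*350² = -1*122500 = -122500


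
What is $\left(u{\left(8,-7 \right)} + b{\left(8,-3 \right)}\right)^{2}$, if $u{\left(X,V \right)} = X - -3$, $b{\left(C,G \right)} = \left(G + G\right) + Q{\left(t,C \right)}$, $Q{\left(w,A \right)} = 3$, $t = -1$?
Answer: $64$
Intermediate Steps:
$b{\left(C,G \right)} = 3 + 2 G$ ($b{\left(C,G \right)} = \left(G + G\right) + 3 = 2 G + 3 = 3 + 2 G$)
$u{\left(X,V \right)} = 3 + X$ ($u{\left(X,V \right)} = X + 3 = 3 + X$)
$\left(u{\left(8,-7 \right)} + b{\left(8,-3 \right)}\right)^{2} = \left(\left(3 + 8\right) + \left(3 + 2 \left(-3\right)\right)\right)^{2} = \left(11 + \left(3 - 6\right)\right)^{2} = \left(11 - 3\right)^{2} = 8^{2} = 64$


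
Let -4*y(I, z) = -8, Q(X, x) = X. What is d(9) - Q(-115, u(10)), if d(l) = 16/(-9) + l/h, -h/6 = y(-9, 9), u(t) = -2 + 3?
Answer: 4049/36 ≈ 112.47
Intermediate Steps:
u(t) = 1
y(I, z) = 2 (y(I, z) = -¼*(-8) = 2)
h = -12 (h = -6*2 = -12)
d(l) = -16/9 - l/12 (d(l) = 16/(-9) + l/(-12) = 16*(-⅑) + l*(-1/12) = -16/9 - l/12)
d(9) - Q(-115, u(10)) = (-16/9 - 1/12*9) - 1*(-115) = (-16/9 - ¾) + 115 = -91/36 + 115 = 4049/36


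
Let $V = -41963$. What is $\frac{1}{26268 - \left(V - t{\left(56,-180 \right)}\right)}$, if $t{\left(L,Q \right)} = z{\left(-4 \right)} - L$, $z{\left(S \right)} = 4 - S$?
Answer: $\frac{1}{68183} \approx 1.4666 \cdot 10^{-5}$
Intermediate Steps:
$t{\left(L,Q \right)} = 8 - L$ ($t{\left(L,Q \right)} = \left(4 - -4\right) - L = \left(4 + 4\right) - L = 8 - L$)
$\frac{1}{26268 - \left(V - t{\left(56,-180 \right)}\right)} = \frac{1}{26268 + \left(\left(8 - 56\right) - -41963\right)} = \frac{1}{26268 + \left(\left(8 - 56\right) + 41963\right)} = \frac{1}{26268 + \left(-48 + 41963\right)} = \frac{1}{26268 + 41915} = \frac{1}{68183}$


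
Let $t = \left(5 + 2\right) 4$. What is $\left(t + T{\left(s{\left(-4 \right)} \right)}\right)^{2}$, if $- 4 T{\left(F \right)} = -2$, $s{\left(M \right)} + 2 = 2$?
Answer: $\frac{3249}{4} \approx 812.25$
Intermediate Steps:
$t = 28$ ($t = 7 \cdot 4 = 28$)
$s{\left(M \right)} = 0$ ($s{\left(M \right)} = -2 + 2 = 0$)
$T{\left(F \right)} = \frac{1}{2}$ ($T{\left(F \right)} = \left(- \frac{1}{4}\right) \left(-2\right) = \frac{1}{2}$)
$\left(t + T{\left(s{\left(-4 \right)} \right)}\right)^{2} = \left(28 + \frac{1}{2}\right)^{2} = \left(\frac{57}{2}\right)^{2} = \frac{3249}{4}$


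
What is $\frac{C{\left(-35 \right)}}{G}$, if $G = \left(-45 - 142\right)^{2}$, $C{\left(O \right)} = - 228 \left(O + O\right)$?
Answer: $\frac{15960}{34969} \approx 0.4564$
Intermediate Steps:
$C{\left(O \right)} = - 456 O$ ($C{\left(O \right)} = - 228 \cdot 2 O = - 456 O$)
$G = 34969$ ($G = \left(-187\right)^{2} = 34969$)
$\frac{C{\left(-35 \right)}}{G} = \frac{\left(-456\right) \left(-35\right)}{34969} = 15960 \cdot \frac{1}{34969} = \frac{15960}{34969}$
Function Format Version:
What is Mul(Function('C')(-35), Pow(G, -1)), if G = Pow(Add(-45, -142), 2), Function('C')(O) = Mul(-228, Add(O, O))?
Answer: Rational(15960, 34969) ≈ 0.45640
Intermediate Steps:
Function('C')(O) = Mul(-456, O) (Function('C')(O) = Mul(-228, Mul(2, O)) = Mul(-456, O))
G = 34969 (G = Pow(-187, 2) = 34969)
Mul(Function('C')(-35), Pow(G, -1)) = Mul(Mul(-456, -35), Pow(34969, -1)) = Mul(15960, Rational(1, 34969)) = Rational(15960, 34969)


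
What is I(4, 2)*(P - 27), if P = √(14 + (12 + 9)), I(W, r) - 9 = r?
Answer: -297 + 11*√35 ≈ -231.92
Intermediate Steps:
I(W, r) = 9 + r
P = √35 (P = √(14 + 21) = √35 ≈ 5.9161)
I(4, 2)*(P - 27) = (9 + 2)*(√35 - 27) = 11*(-27 + √35) = -297 + 11*√35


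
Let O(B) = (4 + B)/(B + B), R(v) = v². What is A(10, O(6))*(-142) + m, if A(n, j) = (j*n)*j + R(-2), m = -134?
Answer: -15193/9 ≈ -1688.1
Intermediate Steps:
O(B) = (4 + B)/(2*B) (O(B) = (4 + B)/((2*B)) = (4 + B)*(1/(2*B)) = (4 + B)/(2*B))
A(n, j) = 4 + n*j² (A(n, j) = (j*n)*j + (-2)² = n*j² + 4 = 4 + n*j²)
A(10, O(6))*(-142) + m = (4 + 10*((½)*(4 + 6)/6)²)*(-142) - 134 = (4 + 10*((½)*(⅙)*10)²)*(-142) - 134 = (4 + 10*(⅚)²)*(-142) - 134 = (4 + 10*(25/36))*(-142) - 134 = (4 + 125/18)*(-142) - 134 = (197/18)*(-142) - 134 = -13987/9 - 134 = -15193/9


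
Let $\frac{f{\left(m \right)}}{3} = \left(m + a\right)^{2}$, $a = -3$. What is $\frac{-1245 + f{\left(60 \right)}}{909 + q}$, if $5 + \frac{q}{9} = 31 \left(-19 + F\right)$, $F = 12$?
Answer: $- \frac{2834}{363} \approx -7.8072$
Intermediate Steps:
$q = -1998$ ($q = -45 + 9 \cdot 31 \left(-19 + 12\right) = -45 + 9 \cdot 31 \left(-7\right) = -45 + 9 \left(-217\right) = -45 - 1953 = -1998$)
$f{\left(m \right)} = 3 \left(-3 + m\right)^{2}$ ($f{\left(m \right)} = 3 \left(m - 3\right)^{2} = 3 \left(-3 + m\right)^{2}$)
$\frac{-1245 + f{\left(60 \right)}}{909 + q} = \frac{-1245 + 3 \left(-3 + 60\right)^{2}}{909 - 1998} = \frac{-1245 + 3 \cdot 57^{2}}{-1089} = \left(-1245 + 3 \cdot 3249\right) \left(- \frac{1}{1089}\right) = \left(-1245 + 9747\right) \left(- \frac{1}{1089}\right) = 8502 \left(- \frac{1}{1089}\right) = - \frac{2834}{363}$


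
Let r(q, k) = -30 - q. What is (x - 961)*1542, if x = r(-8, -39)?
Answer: -1515786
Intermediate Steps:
x = -22 (x = -30 - 1*(-8) = -30 + 8 = -22)
(x - 961)*1542 = (-22 - 961)*1542 = -983*1542 = -1515786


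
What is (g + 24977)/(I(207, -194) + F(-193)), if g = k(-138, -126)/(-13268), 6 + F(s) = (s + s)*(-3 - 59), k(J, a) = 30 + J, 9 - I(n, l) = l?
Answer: 82848736/80035893 ≈ 1.0351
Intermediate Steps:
I(n, l) = 9 - l
F(s) = -6 - 124*s (F(s) = -6 + (s + s)*(-3 - 59) = -6 + (2*s)*(-62) = -6 - 124*s)
g = 27/3317 (g = (30 - 138)/(-13268) = -108*(-1/13268) = 27/3317 ≈ 0.0081399)
(g + 24977)/(I(207, -194) + F(-193)) = (27/3317 + 24977)/((9 - 1*(-194)) + (-6 - 124*(-193))) = 82848736/(3317*((9 + 194) + (-6 + 23932))) = 82848736/(3317*(203 + 23926)) = (82848736/3317)/24129 = (82848736/3317)*(1/24129) = 82848736/80035893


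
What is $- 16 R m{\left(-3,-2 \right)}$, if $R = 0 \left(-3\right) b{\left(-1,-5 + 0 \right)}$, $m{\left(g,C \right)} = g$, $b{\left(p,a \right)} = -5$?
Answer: $0$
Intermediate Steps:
$R = 0$ ($R = 0 \left(-3\right) \left(-5\right) = 0 \left(-5\right) = 0$)
$- 16 R m{\left(-3,-2 \right)} = \left(-16\right) 0 \left(-3\right) = 0 \left(-3\right) = 0$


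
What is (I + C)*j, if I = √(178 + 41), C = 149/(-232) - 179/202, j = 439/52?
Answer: -15721907/1218464 + 439*√219/52 ≈ 112.03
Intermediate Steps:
j = 439/52 (j = 439*(1/52) = 439/52 ≈ 8.4423)
C = -35813/23432 (C = 149*(-1/232) - 179*1/202 = -149/232 - 179/202 = -35813/23432 ≈ -1.5284)
I = √219 ≈ 14.799
(I + C)*j = (√219 - 35813/23432)*(439/52) = (-35813/23432 + √219)*(439/52) = -15721907/1218464 + 439*√219/52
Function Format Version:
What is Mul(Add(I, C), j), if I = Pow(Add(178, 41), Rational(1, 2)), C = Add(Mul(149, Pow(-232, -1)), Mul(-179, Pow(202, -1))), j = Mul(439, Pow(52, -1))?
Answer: Add(Rational(-15721907, 1218464), Mul(Rational(439, 52), Pow(219, Rational(1, 2)))) ≈ 112.03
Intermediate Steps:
j = Rational(439, 52) (j = Mul(439, Rational(1, 52)) = Rational(439, 52) ≈ 8.4423)
C = Rational(-35813, 23432) (C = Add(Mul(149, Rational(-1, 232)), Mul(-179, Rational(1, 202))) = Add(Rational(-149, 232), Rational(-179, 202)) = Rational(-35813, 23432) ≈ -1.5284)
I = Pow(219, Rational(1, 2)) ≈ 14.799
Mul(Add(I, C), j) = Mul(Add(Pow(219, Rational(1, 2)), Rational(-35813, 23432)), Rational(439, 52)) = Mul(Add(Rational(-35813, 23432), Pow(219, Rational(1, 2))), Rational(439, 52)) = Add(Rational(-15721907, 1218464), Mul(Rational(439, 52), Pow(219, Rational(1, 2))))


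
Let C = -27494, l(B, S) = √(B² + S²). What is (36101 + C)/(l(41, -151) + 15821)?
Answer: 136171347/250279559 - 8607*√24482/250279559 ≈ 0.53870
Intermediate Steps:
(36101 + C)/(l(41, -151) + 15821) = (36101 - 27494)/(√(41² + (-151)²) + 15821) = 8607/(√(1681 + 22801) + 15821) = 8607/(√24482 + 15821) = 8607/(15821 + √24482)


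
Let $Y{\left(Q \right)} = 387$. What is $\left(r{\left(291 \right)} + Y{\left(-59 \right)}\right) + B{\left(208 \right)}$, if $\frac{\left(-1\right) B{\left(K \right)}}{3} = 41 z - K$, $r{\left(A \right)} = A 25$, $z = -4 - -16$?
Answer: $6810$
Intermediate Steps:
$z = 12$ ($z = -4 + 16 = 12$)
$r{\left(A \right)} = 25 A$
$B{\left(K \right)} = -1476 + 3 K$ ($B{\left(K \right)} = - 3 \left(41 \cdot 12 - K\right) = - 3 \left(492 - K\right) = -1476 + 3 K$)
$\left(r{\left(291 \right)} + Y{\left(-59 \right)}\right) + B{\left(208 \right)} = \left(25 \cdot 291 + 387\right) + \left(-1476 + 3 \cdot 208\right) = \left(7275 + 387\right) + \left(-1476 + 624\right) = 7662 - 852 = 6810$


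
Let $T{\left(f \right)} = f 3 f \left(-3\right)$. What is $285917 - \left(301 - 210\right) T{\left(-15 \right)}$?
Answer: $470192$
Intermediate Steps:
$T{\left(f \right)} = - 9 f^{2}$ ($T{\left(f \right)} = 3 f^{2} \left(-3\right) = - 9 f^{2}$)
$285917 - \left(301 - 210\right) T{\left(-15 \right)} = 285917 - \left(301 - 210\right) \left(- 9 \left(-15\right)^{2}\right) = 285917 - 91 \left(\left(-9\right) 225\right) = 285917 - 91 \left(-2025\right) = 285917 - -184275 = 285917 + 184275 = 470192$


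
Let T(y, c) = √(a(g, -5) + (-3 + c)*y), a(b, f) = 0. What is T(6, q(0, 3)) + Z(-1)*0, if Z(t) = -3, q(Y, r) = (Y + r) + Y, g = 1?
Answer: 0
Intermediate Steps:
q(Y, r) = r + 2*Y
T(y, c) = √(y*(-3 + c)) (T(y, c) = √(0 + (-3 + c)*y) = √(0 + y*(-3 + c)) = √(y*(-3 + c)))
T(6, q(0, 3)) + Z(-1)*0 = √(6*(-3 + (3 + 2*0))) - 3*0 = √(6*(-3 + (3 + 0))) + 0 = √(6*(-3 + 3)) + 0 = √(6*0) + 0 = √0 + 0 = 0 + 0 = 0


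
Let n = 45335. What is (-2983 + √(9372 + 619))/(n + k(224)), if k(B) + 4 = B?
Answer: -2983/45555 + √9991/45555 ≈ -0.063287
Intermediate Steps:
k(B) = -4 + B
(-2983 + √(9372 + 619))/(n + k(224)) = (-2983 + √(9372 + 619))/(45335 + (-4 + 224)) = (-2983 + √9991)/(45335 + 220) = (-2983 + √9991)/45555 = (-2983 + √9991)*(1/45555) = -2983/45555 + √9991/45555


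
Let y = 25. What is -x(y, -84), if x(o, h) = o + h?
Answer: 59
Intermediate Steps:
x(o, h) = h + o
-x(y, -84) = -(-84 + 25) = -1*(-59) = 59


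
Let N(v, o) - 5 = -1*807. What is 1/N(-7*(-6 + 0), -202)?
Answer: -1/802 ≈ -0.0012469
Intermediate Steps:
N(v, o) = -802 (N(v, o) = 5 - 1*807 = 5 - 807 = -802)
1/N(-7*(-6 + 0), -202) = 1/(-802) = -1/802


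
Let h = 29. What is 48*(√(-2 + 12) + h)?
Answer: 1392 + 48*√10 ≈ 1543.8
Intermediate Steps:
48*(√(-2 + 12) + h) = 48*(√(-2 + 12) + 29) = 48*(√10 + 29) = 48*(29 + √10) = 1392 + 48*√10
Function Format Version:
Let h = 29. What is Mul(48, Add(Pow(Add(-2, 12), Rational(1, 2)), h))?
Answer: Add(1392, Mul(48, Pow(10, Rational(1, 2)))) ≈ 1543.8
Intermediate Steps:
Mul(48, Add(Pow(Add(-2, 12), Rational(1, 2)), h)) = Mul(48, Add(Pow(Add(-2, 12), Rational(1, 2)), 29)) = Mul(48, Add(Pow(10, Rational(1, 2)), 29)) = Mul(48, Add(29, Pow(10, Rational(1, 2)))) = Add(1392, Mul(48, Pow(10, Rational(1, 2))))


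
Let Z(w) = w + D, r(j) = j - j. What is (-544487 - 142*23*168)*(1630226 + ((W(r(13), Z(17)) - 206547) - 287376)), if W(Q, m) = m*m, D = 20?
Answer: -1243674588600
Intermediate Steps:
r(j) = 0
Z(w) = 20 + w (Z(w) = w + 20 = 20 + w)
W(Q, m) = m²
(-544487 - 142*23*168)*(1630226 + ((W(r(13), Z(17)) - 206547) - 287376)) = (-544487 - 142*23*168)*(1630226 + (((20 + 17)² - 206547) - 287376)) = (-544487 - 3266*168)*(1630226 + ((37² - 206547) - 287376)) = (-544487 - 548688)*(1630226 + ((1369 - 206547) - 287376)) = -1093175*(1630226 + (-205178 - 287376)) = -1093175*(1630226 - 492554) = -1093175*1137672 = -1243674588600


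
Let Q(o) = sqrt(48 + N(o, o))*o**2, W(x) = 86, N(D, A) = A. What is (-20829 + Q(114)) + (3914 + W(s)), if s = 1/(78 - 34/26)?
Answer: -16829 + 116964*sqrt(2) ≈ 1.4858e+5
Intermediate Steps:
s = 13/997 (s = 1/(78 - 34*1/26) = 1/(78 - 17/13) = 1/(997/13) = 13/997 ≈ 0.013039)
Q(o) = o**2*sqrt(48 + o) (Q(o) = sqrt(48 + o)*o**2 = o**2*sqrt(48 + o))
(-20829 + Q(114)) + (3914 + W(s)) = (-20829 + 114**2*sqrt(48 + 114)) + (3914 + 86) = (-20829 + 12996*sqrt(162)) + 4000 = (-20829 + 12996*(9*sqrt(2))) + 4000 = (-20829 + 116964*sqrt(2)) + 4000 = -16829 + 116964*sqrt(2)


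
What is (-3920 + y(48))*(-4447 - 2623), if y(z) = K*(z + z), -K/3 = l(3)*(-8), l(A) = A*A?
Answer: -118889120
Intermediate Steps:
l(A) = A**2
K = 216 (K = -3*3**2*(-8) = -27*(-8) = -3*(-72) = 216)
y(z) = 432*z (y(z) = 216*(z + z) = 216*(2*z) = 432*z)
(-3920 + y(48))*(-4447 - 2623) = (-3920 + 432*48)*(-4447 - 2623) = (-3920 + 20736)*(-7070) = 16816*(-7070) = -118889120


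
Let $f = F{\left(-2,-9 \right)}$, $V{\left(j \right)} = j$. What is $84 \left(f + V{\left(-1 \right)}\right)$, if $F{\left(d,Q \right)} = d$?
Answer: $-252$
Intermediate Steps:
$f = -2$
$84 \left(f + V{\left(-1 \right)}\right) = 84 \left(-2 - 1\right) = 84 \left(-3\right) = -252$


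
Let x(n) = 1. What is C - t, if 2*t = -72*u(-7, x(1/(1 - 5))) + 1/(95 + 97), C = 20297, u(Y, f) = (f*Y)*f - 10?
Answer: 7559039/384 ≈ 19685.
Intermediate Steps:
u(Y, f) = -10 + Y*f² (u(Y, f) = (Y*f)*f - 10 = Y*f² - 10 = -10 + Y*f²)
t = 235009/384 (t = (-72*(-10 - 7*1²) + 1/(95 + 97))/2 = (-72*(-10 - 7*1) + 1/192)/2 = (-72*(-10 - 7) + 1/192)/2 = (-72*(-17) + 1/192)/2 = (1224 + 1/192)/2 = (½)*(235009/192) = 235009/384 ≈ 612.00)
C - t = 20297 - 1*235009/384 = 20297 - 235009/384 = 7559039/384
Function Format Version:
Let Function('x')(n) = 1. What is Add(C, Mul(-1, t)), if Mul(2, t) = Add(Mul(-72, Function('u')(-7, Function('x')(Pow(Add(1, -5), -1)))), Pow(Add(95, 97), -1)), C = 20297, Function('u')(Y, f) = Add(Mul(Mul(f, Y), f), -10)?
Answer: Rational(7559039, 384) ≈ 19685.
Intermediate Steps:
Function('u')(Y, f) = Add(-10, Mul(Y, Pow(f, 2))) (Function('u')(Y, f) = Add(Mul(Mul(Y, f), f), -10) = Add(Mul(Y, Pow(f, 2)), -10) = Add(-10, Mul(Y, Pow(f, 2))))
t = Rational(235009, 384) (t = Mul(Rational(1, 2), Add(Mul(-72, Add(-10, Mul(-7, Pow(1, 2)))), Pow(Add(95, 97), -1))) = Mul(Rational(1, 2), Add(Mul(-72, Add(-10, Mul(-7, 1))), Pow(192, -1))) = Mul(Rational(1, 2), Add(Mul(-72, Add(-10, -7)), Rational(1, 192))) = Mul(Rational(1, 2), Add(Mul(-72, -17), Rational(1, 192))) = Mul(Rational(1, 2), Add(1224, Rational(1, 192))) = Mul(Rational(1, 2), Rational(235009, 192)) = Rational(235009, 384) ≈ 612.00)
Add(C, Mul(-1, t)) = Add(20297, Mul(-1, Rational(235009, 384))) = Add(20297, Rational(-235009, 384)) = Rational(7559039, 384)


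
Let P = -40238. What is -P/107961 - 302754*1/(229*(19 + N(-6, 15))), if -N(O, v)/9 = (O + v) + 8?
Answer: 16960183931/1656445623 ≈ 10.239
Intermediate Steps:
N(O, v) = -72 - 9*O - 9*v (N(O, v) = -9*((O + v) + 8) = -9*(8 + O + v) = -72 - 9*O - 9*v)
-P/107961 - 302754*1/(229*(19 + N(-6, 15))) = -1*(-40238)/107961 - 302754*1/(229*(19 + (-72 - 9*(-6) - 9*15))) = 40238*(1/107961) - 302754*1/(229*(19 + (-72 + 54 - 135))) = 40238/107961 - 302754*1/(229*(19 - 153)) = 40238/107961 - 302754/(229*(-134)) = 40238/107961 - 302754/(-30686) = 40238/107961 - 302754*(-1/30686) = 40238/107961 + 151377/15343 = 16960183931/1656445623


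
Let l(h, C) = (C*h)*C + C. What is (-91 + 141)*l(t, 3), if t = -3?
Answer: -1200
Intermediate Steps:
l(h, C) = C + h*C**2 (l(h, C) = h*C**2 + C = C + h*C**2)
(-91 + 141)*l(t, 3) = (-91 + 141)*(3*(1 + 3*(-3))) = 50*(3*(1 - 9)) = 50*(3*(-8)) = 50*(-24) = -1200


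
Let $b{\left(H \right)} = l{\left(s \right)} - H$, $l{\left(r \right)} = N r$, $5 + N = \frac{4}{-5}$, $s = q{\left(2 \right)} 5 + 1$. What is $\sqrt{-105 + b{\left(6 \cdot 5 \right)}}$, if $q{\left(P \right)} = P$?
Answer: $\frac{i \sqrt{4970}}{5} \approx 14.1 i$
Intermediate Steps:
$s = 11$ ($s = 2 \cdot 5 + 1 = 10 + 1 = 11$)
$N = - \frac{29}{5}$ ($N = -5 + \frac{4}{-5} = -5 + 4 \left(- \frac{1}{5}\right) = -5 - \frac{4}{5} = - \frac{29}{5} \approx -5.8$)
$l{\left(r \right)} = - \frac{29 r}{5}$
$b{\left(H \right)} = - \frac{319}{5} - H$ ($b{\left(H \right)} = \left(- \frac{29}{5}\right) 11 - H = - \frac{319}{5} - H$)
$\sqrt{-105 + b{\left(6 \cdot 5 \right)}} = \sqrt{-105 - \left(\frac{319}{5} + 6 \cdot 5\right)} = \sqrt{-105 - \frac{469}{5}} = \sqrt{- \frac{994}{5}} = \frac{i \sqrt{4970}}{5}$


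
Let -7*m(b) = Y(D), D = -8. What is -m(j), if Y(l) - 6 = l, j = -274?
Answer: -2/7 ≈ -0.28571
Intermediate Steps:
Y(l) = 6 + l
m(b) = 2/7 (m(b) = -(6 - 8)/7 = -⅐*(-2) = 2/7)
-m(j) = -1*2/7 = -2/7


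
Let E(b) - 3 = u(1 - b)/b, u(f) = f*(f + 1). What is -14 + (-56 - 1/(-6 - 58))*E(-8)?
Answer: 114655/256 ≈ 447.87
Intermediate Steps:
u(f) = f*(1 + f)
E(b) = 3 + (1 - b)*(2 - b)/b (E(b) = 3 + ((1 - b)*(1 + (1 - b)))/b = 3 + ((1 - b)*(2 - b))/b = 3 + (1 - b)*(2 - b)/b)
-14 + (-56 - 1/(-6 - 58))*E(-8) = -14 + (-56 - 1/(-6 - 58))*(-8 + 2/(-8)) = -14 + (-56 - 1/(-64))*(-8 + 2*(-1/8)) = -14 + (-56 - 1*(-1/64))*(-8 - 1/4) = -14 + (-56 + 1/64)*(-33/4) = -14 - 3583/64*(-33/4) = -14 + 118239/256 = 114655/256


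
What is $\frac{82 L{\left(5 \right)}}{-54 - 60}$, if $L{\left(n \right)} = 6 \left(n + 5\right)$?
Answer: $- \frac{820}{19} \approx -43.158$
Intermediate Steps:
$L{\left(n \right)} = 30 + 6 n$ ($L{\left(n \right)} = 6 \left(5 + n\right) = 30 + 6 n$)
$\frac{82 L{\left(5 \right)}}{-54 - 60} = \frac{82 \left(30 + 6 \cdot 5\right)}{-54 - 60} = \frac{82 \left(30 + 30\right)}{-114} = 82 \cdot 60 \left(- \frac{1}{114}\right) = 4920 \left(- \frac{1}{114}\right) = - \frac{820}{19}$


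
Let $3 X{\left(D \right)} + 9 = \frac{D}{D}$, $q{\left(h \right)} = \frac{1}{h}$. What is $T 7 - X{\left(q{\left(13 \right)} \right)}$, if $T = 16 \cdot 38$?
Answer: $\frac{12776}{3} \approx 4258.7$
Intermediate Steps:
$X{\left(D \right)} = - \frac{8}{3}$ ($X{\left(D \right)} = -3 + \frac{D \frac{1}{D}}{3} = -3 + \frac{1}{3} \cdot 1 = -3 + \frac{1}{3} = - \frac{8}{3}$)
$T = 608$
$T 7 - X{\left(q{\left(13 \right)} \right)} = 608 \cdot 7 - - \frac{8}{3} = 4256 + \frac{8}{3} = \frac{12776}{3}$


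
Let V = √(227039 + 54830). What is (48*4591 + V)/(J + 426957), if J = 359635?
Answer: 13773/49162 + √281869/786592 ≈ 0.28083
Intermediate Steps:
V = √281869 ≈ 530.91
(48*4591 + V)/(J + 426957) = (48*4591 + √281869)/(359635 + 426957) = (220368 + √281869)/786592 = (220368 + √281869)*(1/786592) = 13773/49162 + √281869/786592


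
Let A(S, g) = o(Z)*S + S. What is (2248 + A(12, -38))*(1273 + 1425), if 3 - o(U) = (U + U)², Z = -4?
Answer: 4122544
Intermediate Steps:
o(U) = 3 - 4*U² (o(U) = 3 - (U + U)² = 3 - (2*U)² = 3 - 4*U²)
A(S, g) = -60*S (A(S, g) = (3 - 4*(-4)²)*S + S = (3 - 4*16)*S + S = (3 - 64)*S + S = -61*S + S = -60*S)
(2248 + A(12, -38))*(1273 + 1425) = (2248 - 60*12)*(1273 + 1425) = (2248 - 720)*2698 = 1528*2698 = 4122544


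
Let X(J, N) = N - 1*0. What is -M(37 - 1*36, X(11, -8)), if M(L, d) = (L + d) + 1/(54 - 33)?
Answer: 146/21 ≈ 6.9524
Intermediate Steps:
X(J, N) = N (X(J, N) = N + 0 = N)
M(L, d) = 1/21 + L + d (M(L, d) = (L + d) + 1/21 = 1/21 + L + d)
-M(37 - 1*36, X(11, -8)) = -(1/21 + (37 - 1*36) - 8) = -(1/21 + (37 - 36) - 8) = -(1/21 + 1 - 8) = -1*(-146/21) = 146/21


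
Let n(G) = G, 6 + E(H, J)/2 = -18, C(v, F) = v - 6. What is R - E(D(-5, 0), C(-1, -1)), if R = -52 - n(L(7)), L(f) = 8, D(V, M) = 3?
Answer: -12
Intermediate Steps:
C(v, F) = -6 + v
E(H, J) = -48 (E(H, J) = -12 + 2*(-18) = -12 - 36 = -48)
R = -60 (R = -52 - 1*8 = -52 - 8 = -60)
R - E(D(-5, 0), C(-1, -1)) = -60 - 1*(-48) = -60 + 48 = -12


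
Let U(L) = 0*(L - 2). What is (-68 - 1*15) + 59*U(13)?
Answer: -83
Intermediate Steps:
U(L) = 0 (U(L) = 0*(-2 + L) = 0)
(-68 - 1*15) + 59*U(13) = (-68 - 1*15) + 59*0 = (-68 - 15) + 0 = -83 + 0 = -83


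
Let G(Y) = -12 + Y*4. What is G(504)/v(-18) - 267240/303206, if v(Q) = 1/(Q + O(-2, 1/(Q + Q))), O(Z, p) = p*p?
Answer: -590600442187/16373124 ≈ -36071.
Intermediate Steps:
G(Y) = -12 + 4*Y
O(Z, p) = p**2
v(Q) = 1/(Q + 1/(4*Q**2)) (v(Q) = 1/(Q + (1/(Q + Q))**2) = 1/(Q + (1/(2*Q))**2) = 1/(Q + 1/(4*Q**2)))
G(504)/v(-18) - 267240/303206 = (-12 + 4*504)/((4*(-18)**2/(1 + 4*(-18)**3))) - 267240/303206 = (-12 + 2016)/((4*324/(1 + 4*(-5832)))) - 267240*1/303206 = 2004/((4*324/(1 - 23328))) - 133620/151603 = 2004/((4*324/(-23327))) - 133620/151603 = 2004/((4*324*(-1/23327))) - 133620/151603 = 2004/(-1296/23327) - 133620/151603 = 2004*(-23327/1296) - 133620/151603 = -3895609/108 - 133620/151603 = -590600442187/16373124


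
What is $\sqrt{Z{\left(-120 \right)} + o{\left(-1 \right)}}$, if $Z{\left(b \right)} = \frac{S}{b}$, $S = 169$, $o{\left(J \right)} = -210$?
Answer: $\frac{i \sqrt{761070}}{60} \approx 14.54 i$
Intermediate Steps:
$Z{\left(b \right)} = \frac{169}{b}$
$\sqrt{Z{\left(-120 \right)} + o{\left(-1 \right)}} = \sqrt{\frac{169}{-120} - 210} = \sqrt{169 \left(- \frac{1}{120}\right) - 210} = \sqrt{- \frac{169}{120} - 210} = \sqrt{- \frac{25369}{120}} = \frac{i \sqrt{761070}}{60}$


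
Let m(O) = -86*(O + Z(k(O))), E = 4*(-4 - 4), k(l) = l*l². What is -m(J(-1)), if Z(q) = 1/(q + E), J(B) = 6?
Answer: 47515/92 ≈ 516.47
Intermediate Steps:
k(l) = l³
E = -32 (E = 4*(-8) = -32)
Z(q) = 1/(-32 + q) (Z(q) = 1/(q - 32) = 1/(-32 + q))
m(O) = -86*O - 86/(-32 + O³) (m(O) = -86*(O + 1/(-32 + O³)) = -86*O - 86/(-32 + O³))
-m(J(-1)) = -86*(-1 - 1*6⁴ + 32*6)/(-32 + 6³) = -86*(-1 - 1*1296 + 192)/(-32 + 216) = -86*(-1 - 1296 + 192)/184 = -86*(-1105)/184 = -1*(-47515/92) = 47515/92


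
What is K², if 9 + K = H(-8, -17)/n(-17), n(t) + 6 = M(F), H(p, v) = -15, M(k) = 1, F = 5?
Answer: 36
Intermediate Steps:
n(t) = -5 (n(t) = -6 + 1 = -5)
K = -6 (K = -9 - 15/(-5) = -9 - 15*(-⅕) = -9 + 3 = -6)
K² = (-6)² = 36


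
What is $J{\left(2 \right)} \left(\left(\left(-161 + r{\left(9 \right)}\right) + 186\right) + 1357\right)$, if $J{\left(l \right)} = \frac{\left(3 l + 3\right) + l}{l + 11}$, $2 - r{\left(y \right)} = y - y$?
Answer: $\frac{15224}{13} \approx 1171.1$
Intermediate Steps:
$r{\left(y \right)} = 2$ ($r{\left(y \right)} = 2 - \left(y - y\right) = 2 - 0 = 2 + 0 = 2$)
$J{\left(l \right)} = \frac{3 + 4 l}{11 + l}$ ($J{\left(l \right)} = \frac{\left(3 + 3 l\right) + l}{11 + l} = \frac{3 + 4 l}{11 + l}$)
$J{\left(2 \right)} \left(\left(\left(-161 + r{\left(9 \right)}\right) + 186\right) + 1357\right) = \frac{3 + 4 \cdot 2}{11 + 2} \left(\left(\left(-161 + 2\right) + 186\right) + 1357\right) = \frac{3 + 8}{13} \left(\left(-159 + 186\right) + 1357\right) = \frac{1}{13} \cdot 11 \left(27 + 1357\right) = \frac{11}{13} \cdot 1384 = \frac{15224}{13}$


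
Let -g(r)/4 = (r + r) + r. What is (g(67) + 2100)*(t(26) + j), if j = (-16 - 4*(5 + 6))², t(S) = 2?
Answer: 4668192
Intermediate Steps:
j = 3600 (j = (-16 - 4*11)² = (-16 - 44)² = (-60)² = 3600)
g(r) = -12*r (g(r) = -4*((r + r) + r) = -4*(2*r + r) = -12*r)
(g(67) + 2100)*(t(26) + j) = (-12*67 + 2100)*(2 + 3600) = (-804 + 2100)*3602 = 1296*3602 = 4668192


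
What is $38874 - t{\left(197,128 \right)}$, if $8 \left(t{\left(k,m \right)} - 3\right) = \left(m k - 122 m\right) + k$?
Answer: $\frac{301171}{8} \approx 37646.0$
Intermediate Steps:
$t{\left(k,m \right)} = 3 - \frac{61 m}{4} + \frac{k}{8} + \frac{k m}{8}$ ($t{\left(k,m \right)} = 3 + \frac{\left(m k - 122 m\right) + k}{8} = 3 + \frac{\left(k m - 122 m\right) + k}{8} = 3 + \frac{\left(- 122 m + k m\right) + k}{8} = 3 + \frac{k - 122 m + k m}{8} = 3 + \left(- \frac{61 m}{4} + \frac{k}{8} + \frac{k m}{8}\right) = 3 - \frac{61 m}{4} + \frac{k}{8} + \frac{k m}{8}$)
$38874 - t{\left(197,128 \right)} = 38874 - \left(3 - 1952 + \frac{1}{8} \cdot 197 + \frac{1}{8} \cdot 197 \cdot 128\right) = 38874 - \left(3 - 1952 + \frac{197}{8} + 3152\right) = 38874 - \frac{9821}{8} = \frac{301171}{8}$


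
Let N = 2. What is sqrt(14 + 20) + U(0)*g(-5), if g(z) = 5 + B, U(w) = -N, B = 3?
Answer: -16 + sqrt(34) ≈ -10.169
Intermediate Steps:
U(w) = -2 (U(w) = -1*2 = -2)
g(z) = 8 (g(z) = 5 + 3 = 8)
sqrt(14 + 20) + U(0)*g(-5) = sqrt(14 + 20) - 2*8 = sqrt(34) - 16 = -16 + sqrt(34)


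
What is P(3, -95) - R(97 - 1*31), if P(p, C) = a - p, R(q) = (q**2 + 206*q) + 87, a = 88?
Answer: -17954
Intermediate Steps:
R(q) = 87 + q**2 + 206*q
P(p, C) = 88 - p
P(3, -95) - R(97 - 1*31) = (88 - 1*3) - (87 + (97 - 1*31)**2 + 206*(97 - 1*31)) = (88 - 3) - (87 + (97 - 31)**2 + 206*(97 - 31)) = 85 - (87 + 66**2 + 206*66) = 85 - (87 + 4356 + 13596) = 85 - 1*18039 = 85 - 18039 = -17954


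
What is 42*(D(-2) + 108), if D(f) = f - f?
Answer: 4536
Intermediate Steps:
D(f) = 0
42*(D(-2) + 108) = 42*(0 + 108) = 42*108 = 4536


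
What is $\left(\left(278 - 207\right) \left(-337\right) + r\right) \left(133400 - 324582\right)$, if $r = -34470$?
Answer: $11164455254$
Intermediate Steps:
$\left(\left(278 - 207\right) \left(-337\right) + r\right) \left(133400 - 324582\right) = \left(\left(278 - 207\right) \left(-337\right) - 34470\right) \left(133400 - 324582\right) = \left(71 \left(-337\right) - 34470\right) \left(-191182\right) = \left(-23927 - 34470\right) \left(-191182\right) = \left(-58397\right) \left(-191182\right) = 11164455254$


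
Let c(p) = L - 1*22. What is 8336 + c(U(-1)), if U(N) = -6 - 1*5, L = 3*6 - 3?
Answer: 8329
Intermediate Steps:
L = 15 (L = 18 - 3 = 15)
U(N) = -11 (U(N) = -6 - 5 = -11)
c(p) = -7 (c(p) = 15 - 1*22 = 15 - 22 = -7)
8336 + c(U(-1)) = 8336 - 7 = 8329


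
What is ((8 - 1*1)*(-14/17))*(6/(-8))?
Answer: 147/34 ≈ 4.3235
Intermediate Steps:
((8 - 1*1)*(-14/17))*(6/(-8)) = ((8 - 1)*(-14*1/17))*(6*(-1/8)) = (7*(-14/17))*(-3/4) = -98/17*(-3/4) = 147/34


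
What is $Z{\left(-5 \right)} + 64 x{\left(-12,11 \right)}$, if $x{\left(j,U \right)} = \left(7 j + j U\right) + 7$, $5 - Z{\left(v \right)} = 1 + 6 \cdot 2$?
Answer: $-13384$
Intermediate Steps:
$Z{\left(v \right)} = -8$ ($Z{\left(v \right)} = 5 - \left(1 + 6 \cdot 2\right) = 5 - \left(1 + 12\right) = 5 - 13 = -8$)
$x{\left(j,U \right)} = 7 + 7 j + U j$ ($x{\left(j,U \right)} = \left(7 j + U j\right) + 7 = 7 + 7 j + U j$)
$Z{\left(-5 \right)} + 64 x{\left(-12,11 \right)} = -8 + 64 \left(7 + 7 \left(-12\right) + 11 \left(-12\right)\right) = -8 + 64 \left(7 - 84 - 132\right) = -8 + 64 \left(-209\right) = -8 - 13376 = -13384$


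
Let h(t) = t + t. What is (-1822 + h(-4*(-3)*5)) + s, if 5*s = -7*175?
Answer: -1947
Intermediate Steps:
h(t) = 2*t
s = -245 (s = (-7*175)/5 = (⅕)*(-1225) = -245)
(-1822 + h(-4*(-3)*5)) + s = (-1822 + 2*(-4*(-3)*5)) - 245 = (-1822 + 2*(12*5)) - 245 = (-1822 + 2*60) - 245 = (-1822 + 120) - 245 = -1702 - 245 = -1947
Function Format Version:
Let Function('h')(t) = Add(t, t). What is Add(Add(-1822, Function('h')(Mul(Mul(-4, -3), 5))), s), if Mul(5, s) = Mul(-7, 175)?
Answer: -1947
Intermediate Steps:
Function('h')(t) = Mul(2, t)
s = -245 (s = Mul(Rational(1, 5), Mul(-7, 175)) = Mul(Rational(1, 5), -1225) = -245)
Add(Add(-1822, Function('h')(Mul(Mul(-4, -3), 5))), s) = Add(Add(-1822, Mul(2, Mul(Mul(-4, -3), 5))), -245) = Add(Add(-1822, Mul(2, Mul(12, 5))), -245) = Add(Add(-1822, Mul(2, 60)), -245) = Add(Add(-1822, 120), -245) = Add(-1702, -245) = -1947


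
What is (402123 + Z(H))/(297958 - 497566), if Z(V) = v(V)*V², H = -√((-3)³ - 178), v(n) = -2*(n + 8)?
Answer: -405403/199608 + 205*I*√205/99804 ≈ -2.031 + 0.029409*I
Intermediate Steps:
v(n) = -16 - 2*n (v(n) = -2*(8 + n) = -16 - 2*n)
H = -I*√205 (H = -√(-27 - 178) = -√(-205) = -I*√205 ≈ -14.318*I)
Z(V) = V²*(-16 - 2*V) (Z(V) = (-16 - 2*V)*V² = V²*(-16 - 2*V))
(402123 + Z(H))/(297958 - 497566) = (402123 + 2*(-I*√205)²*(-8 - (-1)*I*√205))/(297958 - 497566) = (402123 + 2*(-205)*(-8 + I*√205))/(-199608) = (402123 + (3280 - 410*I*√205))*(-1/199608) = (405403 - 410*I*√205)*(-1/199608) = -405403/199608 + 205*I*√205/99804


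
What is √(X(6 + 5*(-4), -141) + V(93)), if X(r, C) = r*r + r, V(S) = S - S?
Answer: √182 ≈ 13.491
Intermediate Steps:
V(S) = 0
X(r, C) = r + r² (X(r, C) = r² + r = r + r²)
√(X(6 + 5*(-4), -141) + V(93)) = √((6 + 5*(-4))*(1 + (6 + 5*(-4))) + 0) = √((6 - 20)*(1 + (6 - 20)) + 0) = √(-14*(1 - 14) + 0) = √(-14*(-13) + 0) = √(182 + 0) = √182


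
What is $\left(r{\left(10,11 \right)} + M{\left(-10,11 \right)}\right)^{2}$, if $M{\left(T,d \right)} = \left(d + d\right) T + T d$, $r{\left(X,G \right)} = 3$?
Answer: $106929$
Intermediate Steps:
$M{\left(T,d \right)} = 3 T d$ ($M{\left(T,d \right)} = 2 d T + T d = 2 T d + T d = 3 T d$)
$\left(r{\left(10,11 \right)} + M{\left(-10,11 \right)}\right)^{2} = \left(3 + 3 \left(-10\right) 11\right)^{2} = \left(3 - 330\right)^{2} = \left(-327\right)^{2} = 106929$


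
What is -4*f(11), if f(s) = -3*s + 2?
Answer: 124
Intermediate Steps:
f(s) = 2 - 3*s
-4*f(11) = -4*(2 - 3*11) = -4*(2 - 33) = -4*(-31) = 124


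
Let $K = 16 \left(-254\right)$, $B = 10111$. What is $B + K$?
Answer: $6047$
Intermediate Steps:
$K = -4064$
$B + K = 10111 - 4064 = 6047$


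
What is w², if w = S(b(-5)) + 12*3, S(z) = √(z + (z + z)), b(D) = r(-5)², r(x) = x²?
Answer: 3171 + 1800*√3 ≈ 6288.7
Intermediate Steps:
b(D) = 625 (b(D) = ((-5)²)² = 25² = 625)
S(z) = √3*√z (S(z) = √(z + 2*z) = √(3*z) = √3*√z)
w = 36 + 25*√3 (w = √3*√625 + 12*3 = √3*25 + 36 = 25*√3 + 36 = 36 + 25*√3 ≈ 79.301)
w² = (36 + 25*√3)²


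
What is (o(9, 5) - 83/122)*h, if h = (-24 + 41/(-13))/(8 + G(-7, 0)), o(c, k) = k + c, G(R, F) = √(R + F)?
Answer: -176500/4331 + 44125*I*√7/8662 ≈ -40.753 + 13.478*I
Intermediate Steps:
G(R, F) = √(F + R)
o(c, k) = c + k
h = -353/(13*(8 + I*√7)) (h = (-24 + 41/(-13))/(8 + √(0 - 7)) = (-24 + 41*(-1/13))/(8 + √(-7)) = (-24 - 41/13)/(8 + I*√7) = -353/(13*(8 + I*√7)) ≈ -3.0596 + 1.0119*I)
(o(9, 5) - 83/122)*h = ((9 + 5) - 83/122)*(-2824/923 + 353*I*√7/923) = (14 - 83*1/122)*(-2824/923 + 353*I*√7/923) = (14 - 83/122)*(-2824/923 + 353*I*√7/923) = 1625*(-2824/923 + 353*I*√7/923)/122 = -176500/4331 + 44125*I*√7/8662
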